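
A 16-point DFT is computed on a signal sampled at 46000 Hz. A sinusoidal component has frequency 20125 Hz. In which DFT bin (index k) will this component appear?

DFT frequency resolution = f_s/N = 46000/16 = 2875 Hz
Bin index k = f_signal / resolution = 20125 / 2875 = 7
The signal frequency 20125 Hz falls in DFT bin k = 7.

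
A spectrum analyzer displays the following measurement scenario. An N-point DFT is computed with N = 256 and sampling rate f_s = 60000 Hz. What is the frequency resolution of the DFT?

DFT frequency resolution = f_s / N
= 60000 / 256 = 1875/8 Hz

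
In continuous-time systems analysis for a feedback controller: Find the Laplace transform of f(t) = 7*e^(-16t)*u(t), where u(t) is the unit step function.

Standard Laplace transform pair:
e^(-at)*u(t) <-> 1/(s+a)
With a = 16: L{7*e^(-16t)*u(t)} = 7/(s+16), ROC: Re(s) > -16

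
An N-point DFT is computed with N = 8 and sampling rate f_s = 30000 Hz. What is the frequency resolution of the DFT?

DFT frequency resolution = f_s / N
= 30000 / 8 = 3750 Hz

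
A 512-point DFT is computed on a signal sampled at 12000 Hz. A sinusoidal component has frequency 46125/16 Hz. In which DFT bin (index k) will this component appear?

DFT frequency resolution = f_s/N = 12000/512 = 375/16 Hz
Bin index k = f_signal / resolution = 46125/16 / 375/16 = 123
The signal frequency 46125/16 Hz falls in DFT bin k = 123.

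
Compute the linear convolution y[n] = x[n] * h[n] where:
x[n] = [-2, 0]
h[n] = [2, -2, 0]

y[n] = sum_k x[k]*h[n-k]. Output length = len(x) + len(h) - 1 = 2 + 3 - 1 = 4.
y[0] = -2*2 = -4
y[1] = 0*2 + -2*-2 = 4
y[2] = 0*-2 + -2*0 = 0
y[3] = 0*0 = 0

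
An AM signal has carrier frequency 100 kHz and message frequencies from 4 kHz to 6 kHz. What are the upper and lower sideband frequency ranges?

Upper sideband (USB) = fc + [fm_low, fm_high] = 100 + [4, 6] = [104, 106] kHz
Lower sideband (LSB) = fc - [fm_high, fm_low] = 100 - [6, 4] = [94, 96] kHz
Total occupied spectrum: 94 kHz to 106 kHz (plus carrier at 100 kHz)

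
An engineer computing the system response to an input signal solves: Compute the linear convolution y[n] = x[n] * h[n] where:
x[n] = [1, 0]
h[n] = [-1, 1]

y[n] = sum_k x[k]*h[n-k]. Output length = len(x) + len(h) - 1 = 2 + 2 - 1 = 3.
y[0] = 1*-1 = -1
y[1] = 0*-1 + 1*1 = 1
y[2] = 0*1 = 0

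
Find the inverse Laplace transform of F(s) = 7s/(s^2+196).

Standard pair: s/(s^2+w^2) <-> cos(wt)*u(t)
With k=7, w=14: f(t) = 7*cos(14t)*u(t)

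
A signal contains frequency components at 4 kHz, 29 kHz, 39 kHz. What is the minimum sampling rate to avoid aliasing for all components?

The highest frequency component is f_max = 39 kHz.
Nyquist rate = 2 * f_max = 2 * 39 kHz = 78 kHz.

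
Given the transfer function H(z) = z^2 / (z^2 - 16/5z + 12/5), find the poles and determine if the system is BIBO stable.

Poles are roots of the denominator: z^2 - 16/5z + 12/5 = 0.
Quadratic formula: z = [-(-16/5) +/- sqrt((-16/5)^2 - 4*(12/5))] / 2
Discriminant = 256/25 - 48/5 = 16/25; sqrt = 4/5.
z = (16/5 +/- 4/5) / 2 => z = 2 or z = 6/5.
|p1| = 6/5, |p2| = 2.
For BIBO stability, all poles must lie inside the unit circle (|p| < 1).
System is UNSTABLE since at least one |p| >= 1.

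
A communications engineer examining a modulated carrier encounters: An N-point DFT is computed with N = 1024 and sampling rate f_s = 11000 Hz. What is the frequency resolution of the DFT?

DFT frequency resolution = f_s / N
= 11000 / 1024 = 1375/128 Hz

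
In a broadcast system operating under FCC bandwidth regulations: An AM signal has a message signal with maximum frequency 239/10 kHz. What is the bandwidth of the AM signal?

In AM (double-sideband), the bandwidth is twice the message frequency.
BW = 2 * f_m = 2 * 239/10 kHz = 239/5 kHz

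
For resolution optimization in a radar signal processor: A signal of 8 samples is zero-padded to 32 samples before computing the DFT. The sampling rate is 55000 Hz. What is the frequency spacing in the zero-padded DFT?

Original DFT: N = 8, resolution = f_s/N = 55000/8 = 6875 Hz
Zero-padded DFT: N = 32, resolution = f_s/N = 55000/32 = 6875/4 Hz
Zero-padding interpolates the spectrum (finer frequency grid)
but does NOT improve the true spectral resolution (ability to resolve close frequencies).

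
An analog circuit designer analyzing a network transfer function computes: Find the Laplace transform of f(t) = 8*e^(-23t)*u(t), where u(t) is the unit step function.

Standard Laplace transform pair:
e^(-at)*u(t) <-> 1/(s+a)
With a = 23: L{8*e^(-23t)*u(t)} = 8/(s+23), ROC: Re(s) > -23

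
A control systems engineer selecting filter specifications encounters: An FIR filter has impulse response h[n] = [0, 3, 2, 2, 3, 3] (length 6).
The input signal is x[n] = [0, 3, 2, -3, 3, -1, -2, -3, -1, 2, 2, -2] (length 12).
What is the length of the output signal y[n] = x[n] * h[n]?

For linear convolution, the output length is:
len(y) = len(x) + len(h) - 1 = 12 + 6 - 1 = 17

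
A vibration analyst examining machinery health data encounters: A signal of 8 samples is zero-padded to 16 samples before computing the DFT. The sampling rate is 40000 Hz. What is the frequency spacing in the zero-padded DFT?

Original DFT: N = 8, resolution = f_s/N = 40000/8 = 5000 Hz
Zero-padded DFT: N = 16, resolution = f_s/N = 40000/16 = 2500 Hz
Zero-padding interpolates the spectrum (finer frequency grid)
but does NOT improve the true spectral resolution (ability to resolve close frequencies).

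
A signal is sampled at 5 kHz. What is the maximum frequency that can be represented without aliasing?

The maximum frequency that can be represented without aliasing
is the Nyquist frequency: f_max = f_s / 2 = 5 kHz / 2 = 5/2 kHz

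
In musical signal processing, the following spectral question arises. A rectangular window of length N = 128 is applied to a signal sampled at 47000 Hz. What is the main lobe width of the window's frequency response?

For a rectangular window of length N,
the main lobe width in frequency is 2*f_s/N.
= 2*47000/128 = 5875/8 Hz
This determines the minimum frequency separation for resolving two sinusoids.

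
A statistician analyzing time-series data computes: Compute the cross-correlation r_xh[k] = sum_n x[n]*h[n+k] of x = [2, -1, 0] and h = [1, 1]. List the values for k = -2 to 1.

Both sequences indexed from 0 and zero outside their support.
Lags with overlap: k = -2 to 1.
  r_xh[-2] = x[2]*h[0] = 0
  r_xh[-1] = x[1]*h[0] + x[2]*h[1] = -1
  r_xh[0] = x[0]*h[0] + x[1]*h[1] = 1
  r_xh[1] = x[0]*h[1] = 2
r_xh = [0, -1, 1, 2] (for k = -2, ..., 1)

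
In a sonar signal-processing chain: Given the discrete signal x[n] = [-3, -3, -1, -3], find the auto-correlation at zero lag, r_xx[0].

The auto-correlation at zero lag r_xx[0] equals the signal energy.
r_xx[0] = sum of x[n]^2 = (-3)^2 + (-3)^2 + (-1)^2 + (-3)^2
= 9 + 9 + 1 + 9 = 28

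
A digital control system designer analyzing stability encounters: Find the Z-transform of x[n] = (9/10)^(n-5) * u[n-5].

Time-shifting property: if X(z) = Z{x[n]}, then Z{x[n-d]} = z^(-d) * X(z)
X(z) = z/(z - 9/10) for x[n] = (9/10)^n * u[n]
Z{x[n-5]} = z^(-5) * z/(z - 9/10) = z^(-4)/(z - 9/10)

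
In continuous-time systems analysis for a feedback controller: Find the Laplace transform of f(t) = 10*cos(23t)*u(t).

Standard pair: cos(wt)*u(t) <-> s/(s^2+w^2)
With w = 23: L{10*cos(23t)*u(t)} = 10s/(s^2+529)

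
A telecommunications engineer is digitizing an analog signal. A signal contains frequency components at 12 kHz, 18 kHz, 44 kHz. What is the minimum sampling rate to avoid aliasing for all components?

The highest frequency component is f_max = 44 kHz.
Nyquist rate = 2 * f_max = 2 * 44 kHz = 88 kHz.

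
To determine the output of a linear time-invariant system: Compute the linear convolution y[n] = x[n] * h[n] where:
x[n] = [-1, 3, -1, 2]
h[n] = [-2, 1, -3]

y[n] = sum_k x[k]*h[n-k]. Output length = len(x) + len(h) - 1 = 4 + 3 - 1 = 6.
y[0] = -1*-2 = 2
y[1] = 3*-2 + -1*1 = -7
y[2] = -1*-2 + 3*1 + -1*-3 = 8
y[3] = 2*-2 + -1*1 + 3*-3 = -14
y[4] = 2*1 + -1*-3 = 5
y[5] = 2*-3 = -6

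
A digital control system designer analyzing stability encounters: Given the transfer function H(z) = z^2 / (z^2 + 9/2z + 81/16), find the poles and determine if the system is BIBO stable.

Poles are roots of the denominator: z^2 + 9/2z + 81/16 = 0.
Quadratic formula: z = [-(9/2) +/- sqrt((9/2)^2 - 4*(81/16))] / 2
Discriminant = 81/4 - 81/4 = 0; sqrt = 0.
z = (-9/2 +/- 0) / 2 = -9/4 (repeated root).
|p1| = 9/4, |p2| = 9/4.
For BIBO stability, all poles must lie inside the unit circle (|p| < 1).
System is UNSTABLE since at least one |p| >= 1.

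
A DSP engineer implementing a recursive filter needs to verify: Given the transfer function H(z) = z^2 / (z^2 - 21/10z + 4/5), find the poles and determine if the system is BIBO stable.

Poles are roots of the denominator: z^2 - 21/10z + 4/5 = 0.
Quadratic formula: z = [-(-21/10) +/- sqrt((-21/10)^2 - 4*(4/5))] / 2
Discriminant = 441/100 - 16/5 = 121/100; sqrt = 11/10.
z = (21/10 +/- 11/10) / 2 => z = 8/5 or z = 1/2.
|p1| = 8/5, |p2| = 1/2.
For BIBO stability, all poles must lie inside the unit circle (|p| < 1).
System is UNSTABLE since at least one |p| >= 1.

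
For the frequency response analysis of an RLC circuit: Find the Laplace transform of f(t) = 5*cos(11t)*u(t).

Standard pair: cos(wt)*u(t) <-> s/(s^2+w^2)
With w = 11: L{5*cos(11t)*u(t)} = 5s/(s^2+121)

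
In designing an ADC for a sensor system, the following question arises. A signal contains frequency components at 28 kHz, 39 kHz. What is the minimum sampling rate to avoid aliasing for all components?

The highest frequency component is f_max = 39 kHz.
Nyquist rate = 2 * f_max = 2 * 39 kHz = 78 kHz.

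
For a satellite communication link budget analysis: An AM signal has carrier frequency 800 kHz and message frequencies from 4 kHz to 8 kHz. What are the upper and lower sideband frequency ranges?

Upper sideband (USB) = fc + [fm_low, fm_high] = 800 + [4, 8] = [804, 808] kHz
Lower sideband (LSB) = fc - [fm_high, fm_low] = 800 - [8, 4] = [792, 796] kHz
Total occupied spectrum: 792 kHz to 808 kHz (plus carrier at 800 kHz)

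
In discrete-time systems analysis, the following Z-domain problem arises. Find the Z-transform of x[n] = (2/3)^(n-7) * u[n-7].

Time-shifting property: if X(z) = Z{x[n]}, then Z{x[n-d]} = z^(-d) * X(z)
X(z) = z/(z - 2/3) for x[n] = (2/3)^n * u[n]
Z{x[n-7]} = z^(-7) * z/(z - 2/3) = z^(-6)/(z - 2/3)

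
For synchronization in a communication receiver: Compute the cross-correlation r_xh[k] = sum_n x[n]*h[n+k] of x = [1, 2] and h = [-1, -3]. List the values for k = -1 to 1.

Both sequences indexed from 0 and zero outside their support.
Lags with overlap: k = -1 to 1.
  r_xh[-1] = x[1]*h[0] = -2
  r_xh[0] = x[0]*h[0] + x[1]*h[1] = -7
  r_xh[1] = x[0]*h[1] = -3
r_xh = [-2, -7, -3] (for k = -1, ..., 1)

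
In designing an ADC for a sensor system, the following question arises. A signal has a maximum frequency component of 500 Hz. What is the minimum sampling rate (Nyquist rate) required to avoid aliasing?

By the Nyquist-Shannon sampling theorem,
the minimum sampling rate (Nyquist rate) must be at least 2 * f_max.
Nyquist rate = 2 * 500 Hz = 1000 Hz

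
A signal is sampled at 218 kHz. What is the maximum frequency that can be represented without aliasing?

The maximum frequency that can be represented without aliasing
is the Nyquist frequency: f_max = f_s / 2 = 218 kHz / 2 = 109 kHz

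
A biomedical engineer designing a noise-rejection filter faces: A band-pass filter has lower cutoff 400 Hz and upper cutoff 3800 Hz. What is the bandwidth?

Bandwidth = f_high - f_low
= 3800 Hz - 400 Hz = 3400 Hz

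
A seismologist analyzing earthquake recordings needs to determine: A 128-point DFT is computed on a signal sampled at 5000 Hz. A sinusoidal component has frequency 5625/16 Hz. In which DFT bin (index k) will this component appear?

DFT frequency resolution = f_s/N = 5000/128 = 625/16 Hz
Bin index k = f_signal / resolution = 5625/16 / 625/16 = 9
The signal frequency 5625/16 Hz falls in DFT bin k = 9.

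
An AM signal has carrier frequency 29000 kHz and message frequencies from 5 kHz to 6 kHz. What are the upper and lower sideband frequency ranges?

Upper sideband (USB) = fc + [fm_low, fm_high] = 29000 + [5, 6] = [29005, 29006] kHz
Lower sideband (LSB) = fc - [fm_high, fm_low] = 29000 - [6, 5] = [28994, 28995] kHz
Total occupied spectrum: 28994 kHz to 29006 kHz (plus carrier at 29000 kHz)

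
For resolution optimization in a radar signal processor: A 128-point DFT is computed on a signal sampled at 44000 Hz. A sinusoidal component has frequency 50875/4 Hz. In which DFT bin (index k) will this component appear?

DFT frequency resolution = f_s/N = 44000/128 = 1375/4 Hz
Bin index k = f_signal / resolution = 50875/4 / 1375/4 = 37
The signal frequency 50875/4 Hz falls in DFT bin k = 37.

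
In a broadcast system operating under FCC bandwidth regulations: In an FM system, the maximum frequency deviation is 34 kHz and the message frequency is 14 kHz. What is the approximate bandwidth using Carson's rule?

Carson's rule: BW = 2*(delta_f + f_m)
= 2*(34 + 14) kHz = 96 kHz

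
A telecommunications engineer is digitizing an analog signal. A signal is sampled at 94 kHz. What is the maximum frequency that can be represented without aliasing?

The maximum frequency that can be represented without aliasing
is the Nyquist frequency: f_max = f_s / 2 = 94 kHz / 2 = 47 kHz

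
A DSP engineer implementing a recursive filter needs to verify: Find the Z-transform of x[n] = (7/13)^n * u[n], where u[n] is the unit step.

The Z-transform of a^n * u[n] is z/(z-a) for |z| > |a|.
Here a = 7/13, so X(z) = z/(z - (7/13)) = 13z/(13z - 7)
ROC: |z| > 7/13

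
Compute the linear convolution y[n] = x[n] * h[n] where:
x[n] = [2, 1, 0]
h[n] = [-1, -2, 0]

y[n] = sum_k x[k]*h[n-k]. Output length = len(x) + len(h) - 1 = 3 + 3 - 1 = 5.
y[0] = 2*-1 = -2
y[1] = 1*-1 + 2*-2 = -5
y[2] = 0*-1 + 1*-2 + 2*0 = -2
y[3] = 0*-2 + 1*0 = 0
y[4] = 0*0 = 0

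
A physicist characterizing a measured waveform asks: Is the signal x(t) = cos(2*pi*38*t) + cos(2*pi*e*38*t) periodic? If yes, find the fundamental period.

f1 = 38 Hz, f2 = 38*e Hz
Ratio f2/f1 = e, which is irrational.
Since the frequency ratio is irrational, no common period exists.
The signal is not periodic.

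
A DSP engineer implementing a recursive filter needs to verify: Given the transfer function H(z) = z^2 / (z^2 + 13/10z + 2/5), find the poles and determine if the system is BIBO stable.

Poles are roots of the denominator: z^2 + 13/10z + 2/5 = 0.
Quadratic formula: z = [-(13/10) +/- sqrt((13/10)^2 - 4*(2/5))] / 2
Discriminant = 169/100 - 8/5 = 9/100; sqrt = 3/10.
z = (-13/10 +/- 3/10) / 2 => z = -1/2 or z = -4/5.
|p1| = 1/2, |p2| = 4/5.
For BIBO stability, all poles must lie inside the unit circle (|p| < 1).
System is STABLE since both |p| < 1.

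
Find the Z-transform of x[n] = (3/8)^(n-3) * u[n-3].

Time-shifting property: if X(z) = Z{x[n]}, then Z{x[n-d]} = z^(-d) * X(z)
X(z) = z/(z - 3/8) for x[n] = (3/8)^n * u[n]
Z{x[n-3]} = z^(-3) * z/(z - 3/8) = z^(-2)/(z - 3/8)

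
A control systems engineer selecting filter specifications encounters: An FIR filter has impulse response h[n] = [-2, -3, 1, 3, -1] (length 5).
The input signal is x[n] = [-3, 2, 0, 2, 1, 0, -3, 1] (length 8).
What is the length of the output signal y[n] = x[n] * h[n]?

For linear convolution, the output length is:
len(y) = len(x) + len(h) - 1 = 8 + 5 - 1 = 12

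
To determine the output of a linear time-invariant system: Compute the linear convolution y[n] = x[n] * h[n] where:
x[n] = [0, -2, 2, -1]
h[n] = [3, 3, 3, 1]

y[n] = sum_k x[k]*h[n-k]. Output length = len(x) + len(h) - 1 = 4 + 4 - 1 = 7.
y[0] = 0*3 = 0
y[1] = -2*3 + 0*3 = -6
y[2] = 2*3 + -2*3 + 0*3 = 0
y[3] = -1*3 + 2*3 + -2*3 + 0*1 = -3
y[4] = -1*3 + 2*3 + -2*1 = 1
y[5] = -1*3 + 2*1 = -1
y[6] = -1*1 = -1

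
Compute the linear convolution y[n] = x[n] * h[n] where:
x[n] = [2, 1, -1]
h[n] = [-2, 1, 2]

y[n] = sum_k x[k]*h[n-k]. Output length = len(x) + len(h) - 1 = 3 + 3 - 1 = 5.
y[0] = 2*-2 = -4
y[1] = 1*-2 + 2*1 = 0
y[2] = -1*-2 + 1*1 + 2*2 = 7
y[3] = -1*1 + 1*2 = 1
y[4] = -1*2 = -2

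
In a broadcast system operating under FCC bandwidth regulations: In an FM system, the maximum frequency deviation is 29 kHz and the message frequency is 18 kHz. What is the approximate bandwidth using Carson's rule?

Carson's rule: BW = 2*(delta_f + f_m)
= 2*(29 + 18) kHz = 94 kHz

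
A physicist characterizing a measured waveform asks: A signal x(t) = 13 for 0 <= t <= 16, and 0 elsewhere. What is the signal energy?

Energy = integral of |x(t)|^2 dt over the signal duration
= 13^2 * 16 = 169 * 16 = 2704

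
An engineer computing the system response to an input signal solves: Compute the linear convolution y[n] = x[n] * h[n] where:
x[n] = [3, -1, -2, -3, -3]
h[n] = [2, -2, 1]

y[n] = sum_k x[k]*h[n-k]. Output length = len(x) + len(h) - 1 = 5 + 3 - 1 = 7.
y[0] = 3*2 = 6
y[1] = -1*2 + 3*-2 = -8
y[2] = -2*2 + -1*-2 + 3*1 = 1
y[3] = -3*2 + -2*-2 + -1*1 = -3
y[4] = -3*2 + -3*-2 + -2*1 = -2
y[5] = -3*-2 + -3*1 = 3
y[6] = -3*1 = -3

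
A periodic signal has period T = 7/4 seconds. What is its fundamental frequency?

The fundamental frequency is the reciprocal of the period.
f = 1/T = 1/(7/4) = 4/7 Hz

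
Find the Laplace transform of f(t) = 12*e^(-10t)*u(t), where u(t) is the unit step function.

Standard Laplace transform pair:
e^(-at)*u(t) <-> 1/(s+a)
With a = 10: L{12*e^(-10t)*u(t)} = 12/(s+10), ROC: Re(s) > -10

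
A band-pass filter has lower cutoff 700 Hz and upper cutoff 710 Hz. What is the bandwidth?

Bandwidth = f_high - f_low
= 710 Hz - 700 Hz = 10 Hz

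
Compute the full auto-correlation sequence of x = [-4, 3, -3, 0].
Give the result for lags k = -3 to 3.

r_xx[k] = sum_m x[m]*x[m+k], indexed from 0, for k = -3 to 3:
  r_xx[-3] = x[3]*x[0] = 0
  r_xx[-2] = x[2]*x[0] + x[3]*x[1] = 12
  r_xx[-1] = x[1]*x[0] + x[2]*x[1] + x[3]*x[2] = -21
  r_xx[0] = x[0]*x[0] + x[1]*x[1] + x[2]*x[2] + x[3]*x[3] = 34
  r_xx[1] = x[0]*x[1] + x[1]*x[2] + x[2]*x[3] = -21
  r_xx[2] = x[0]*x[2] + x[1]*x[3] = 12
  r_xx[3] = x[0]*x[3] = 0
r_xx = [0, 12, -21, 34, -21, 12, 0]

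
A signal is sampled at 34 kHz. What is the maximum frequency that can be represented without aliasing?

The maximum frequency that can be represented without aliasing
is the Nyquist frequency: f_max = f_s / 2 = 34 kHz / 2 = 17 kHz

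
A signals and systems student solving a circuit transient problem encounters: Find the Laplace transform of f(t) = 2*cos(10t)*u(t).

Standard pair: cos(wt)*u(t) <-> s/(s^2+w^2)
With w = 10: L{2*cos(10t)*u(t)} = 2s/(s^2+100)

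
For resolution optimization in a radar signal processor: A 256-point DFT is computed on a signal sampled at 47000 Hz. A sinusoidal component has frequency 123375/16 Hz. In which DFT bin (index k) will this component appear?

DFT frequency resolution = f_s/N = 47000/256 = 5875/32 Hz
Bin index k = f_signal / resolution = 123375/16 / 5875/32 = 42
The signal frequency 123375/16 Hz falls in DFT bin k = 42.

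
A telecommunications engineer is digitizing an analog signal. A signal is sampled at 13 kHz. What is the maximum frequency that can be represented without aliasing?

The maximum frequency that can be represented without aliasing
is the Nyquist frequency: f_max = f_s / 2 = 13 kHz / 2 = 13/2 kHz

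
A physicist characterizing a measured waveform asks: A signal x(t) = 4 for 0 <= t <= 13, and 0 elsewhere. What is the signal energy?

Energy = integral of |x(t)|^2 dt over the signal duration
= 4^2 * 13 = 16 * 13 = 208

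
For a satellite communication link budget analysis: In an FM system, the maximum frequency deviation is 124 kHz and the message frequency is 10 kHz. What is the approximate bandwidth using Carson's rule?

Carson's rule: BW = 2*(delta_f + f_m)
= 2*(124 + 10) kHz = 268 kHz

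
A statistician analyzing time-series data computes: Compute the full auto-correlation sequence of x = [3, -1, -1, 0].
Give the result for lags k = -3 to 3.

r_xx[k] = sum_m x[m]*x[m+k], indexed from 0, for k = -3 to 3:
  r_xx[-3] = x[3]*x[0] = 0
  r_xx[-2] = x[2]*x[0] + x[3]*x[1] = -3
  r_xx[-1] = x[1]*x[0] + x[2]*x[1] + x[3]*x[2] = -2
  r_xx[0] = x[0]*x[0] + x[1]*x[1] + x[2]*x[2] + x[3]*x[3] = 11
  r_xx[1] = x[0]*x[1] + x[1]*x[2] + x[2]*x[3] = -2
  r_xx[2] = x[0]*x[2] + x[1]*x[3] = -3
  r_xx[3] = x[0]*x[3] = 0
r_xx = [0, -3, -2, 11, -2, -3, 0]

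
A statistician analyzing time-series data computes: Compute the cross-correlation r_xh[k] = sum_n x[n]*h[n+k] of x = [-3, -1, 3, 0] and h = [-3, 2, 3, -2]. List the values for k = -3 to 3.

Both sequences indexed from 0 and zero outside their support.
Lags with overlap: k = -3 to 3.
  r_xh[-3] = x[3]*h[0] = 0
  r_xh[-2] = x[2]*h[0] + x[3]*h[1] = -9
  r_xh[-1] = x[1]*h[0] + x[2]*h[1] + x[3]*h[2] = 9
  r_xh[0] = x[0]*h[0] + x[1]*h[1] + x[2]*h[2] + x[3]*h[3] = 16
  r_xh[1] = x[0]*h[1] + x[1]*h[2] + x[2]*h[3] = -15
  r_xh[2] = x[0]*h[2] + x[1]*h[3] = -7
  r_xh[3] = x[0]*h[3] = 6
r_xh = [0, -9, 9, 16, -15, -7, 6] (for k = -3, ..., 3)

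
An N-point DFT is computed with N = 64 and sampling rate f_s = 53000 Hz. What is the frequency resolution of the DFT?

DFT frequency resolution = f_s / N
= 53000 / 64 = 6625/8 Hz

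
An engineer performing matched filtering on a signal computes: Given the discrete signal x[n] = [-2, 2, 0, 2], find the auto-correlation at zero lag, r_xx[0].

The auto-correlation at zero lag r_xx[0] equals the signal energy.
r_xx[0] = sum of x[n]^2 = (-2)^2 + 2^2 + 0^2 + 2^2
= 4 + 4 + 0 + 4 = 12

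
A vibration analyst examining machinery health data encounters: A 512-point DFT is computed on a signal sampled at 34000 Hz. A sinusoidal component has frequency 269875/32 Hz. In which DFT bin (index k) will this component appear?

DFT frequency resolution = f_s/N = 34000/512 = 2125/32 Hz
Bin index k = f_signal / resolution = 269875/32 / 2125/32 = 127
The signal frequency 269875/32 Hz falls in DFT bin k = 127.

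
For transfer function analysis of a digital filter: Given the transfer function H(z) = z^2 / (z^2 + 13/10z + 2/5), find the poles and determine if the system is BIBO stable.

Poles are roots of the denominator: z^2 + 13/10z + 2/5 = 0.
Quadratic formula: z = [-(13/10) +/- sqrt((13/10)^2 - 4*(2/5))] / 2
Discriminant = 169/100 - 8/5 = 9/100; sqrt = 3/10.
z = (-13/10 +/- 3/10) / 2 => z = -1/2 or z = -4/5.
|p1| = 4/5, |p2| = 1/2.
For BIBO stability, all poles must lie inside the unit circle (|p| < 1).
System is STABLE since both |p| < 1.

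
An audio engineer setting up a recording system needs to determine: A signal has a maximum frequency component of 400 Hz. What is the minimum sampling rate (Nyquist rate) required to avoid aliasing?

By the Nyquist-Shannon sampling theorem,
the minimum sampling rate (Nyquist rate) must be at least 2 * f_max.
Nyquist rate = 2 * 400 Hz = 800 Hz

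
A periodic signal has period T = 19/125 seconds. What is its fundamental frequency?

The fundamental frequency is the reciprocal of the period.
f = 1/T = 1/(19/125) = 125/19 Hz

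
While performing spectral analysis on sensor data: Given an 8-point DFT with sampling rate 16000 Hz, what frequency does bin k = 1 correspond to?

The frequency of DFT bin k is: f_k = k * f_s / N
f_1 = 1 * 16000 / 8 = 2000 Hz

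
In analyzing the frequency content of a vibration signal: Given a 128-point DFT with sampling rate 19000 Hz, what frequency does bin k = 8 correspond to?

The frequency of DFT bin k is: f_k = k * f_s / N
f_8 = 8 * 19000 / 128 = 2375/2 Hz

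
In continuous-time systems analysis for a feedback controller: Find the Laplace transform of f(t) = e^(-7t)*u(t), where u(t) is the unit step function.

Standard Laplace transform pair:
e^(-at)*u(t) <-> 1/(s+a)
With a = 7: L{e^(-7t)*u(t)} = 1/(s+7), ROC: Re(s) > -7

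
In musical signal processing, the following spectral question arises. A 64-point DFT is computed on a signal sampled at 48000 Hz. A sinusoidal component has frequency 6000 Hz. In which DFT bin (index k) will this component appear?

DFT frequency resolution = f_s/N = 48000/64 = 750 Hz
Bin index k = f_signal / resolution = 6000 / 750 = 8
The signal frequency 6000 Hz falls in DFT bin k = 8.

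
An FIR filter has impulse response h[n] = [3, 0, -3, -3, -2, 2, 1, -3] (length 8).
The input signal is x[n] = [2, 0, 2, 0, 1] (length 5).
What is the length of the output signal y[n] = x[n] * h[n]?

For linear convolution, the output length is:
len(y) = len(x) + len(h) - 1 = 5 + 8 - 1 = 12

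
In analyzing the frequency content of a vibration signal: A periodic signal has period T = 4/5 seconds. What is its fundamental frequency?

The fundamental frequency is the reciprocal of the period.
f = 1/T = 1/(4/5) = 5/4 Hz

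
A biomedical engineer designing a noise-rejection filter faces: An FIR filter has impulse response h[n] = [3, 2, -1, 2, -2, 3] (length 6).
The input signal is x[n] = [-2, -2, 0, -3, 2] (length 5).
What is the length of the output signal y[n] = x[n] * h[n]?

For linear convolution, the output length is:
len(y) = len(x) + len(h) - 1 = 5 + 6 - 1 = 10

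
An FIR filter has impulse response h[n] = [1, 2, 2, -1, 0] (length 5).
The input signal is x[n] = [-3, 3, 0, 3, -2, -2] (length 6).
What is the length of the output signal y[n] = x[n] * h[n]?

For linear convolution, the output length is:
len(y) = len(x) + len(h) - 1 = 6 + 5 - 1 = 10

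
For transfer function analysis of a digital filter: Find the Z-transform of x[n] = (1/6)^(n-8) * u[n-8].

Time-shifting property: if X(z) = Z{x[n]}, then Z{x[n-d]} = z^(-d) * X(z)
X(z) = z/(z - 1/6) for x[n] = (1/6)^n * u[n]
Z{x[n-8]} = z^(-8) * z/(z - 1/6) = z^(-7)/(z - 1/6)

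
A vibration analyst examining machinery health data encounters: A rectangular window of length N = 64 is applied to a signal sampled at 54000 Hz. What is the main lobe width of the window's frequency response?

For a rectangular window of length N,
the main lobe width in frequency is 2*f_s/N.
= 2*54000/64 = 3375/2 Hz
This determines the minimum frequency separation for resolving two sinusoids.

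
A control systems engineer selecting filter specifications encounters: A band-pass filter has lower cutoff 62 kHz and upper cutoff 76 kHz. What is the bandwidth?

Bandwidth = f_high - f_low
= 76 kHz - 62 kHz = 14 kHz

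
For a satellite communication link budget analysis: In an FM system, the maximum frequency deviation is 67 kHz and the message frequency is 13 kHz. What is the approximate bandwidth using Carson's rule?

Carson's rule: BW = 2*(delta_f + f_m)
= 2*(67 + 13) kHz = 160 kHz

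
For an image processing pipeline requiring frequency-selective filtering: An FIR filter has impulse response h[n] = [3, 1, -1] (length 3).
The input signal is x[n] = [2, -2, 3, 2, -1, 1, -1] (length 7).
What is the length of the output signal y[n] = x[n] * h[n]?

For linear convolution, the output length is:
len(y) = len(x) + len(h) - 1 = 7 + 3 - 1 = 9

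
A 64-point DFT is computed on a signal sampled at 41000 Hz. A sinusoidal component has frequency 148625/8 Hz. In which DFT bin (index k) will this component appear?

DFT frequency resolution = f_s/N = 41000/64 = 5125/8 Hz
Bin index k = f_signal / resolution = 148625/8 / 5125/8 = 29
The signal frequency 148625/8 Hz falls in DFT bin k = 29.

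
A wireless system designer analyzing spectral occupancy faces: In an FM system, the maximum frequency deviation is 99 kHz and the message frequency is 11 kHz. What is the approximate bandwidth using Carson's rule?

Carson's rule: BW = 2*(delta_f + f_m)
= 2*(99 + 11) kHz = 220 kHz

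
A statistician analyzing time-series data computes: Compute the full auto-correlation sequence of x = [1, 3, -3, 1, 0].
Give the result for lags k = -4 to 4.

r_xx[k] = sum_m x[m]*x[m+k], indexed from 0, for k = -4 to 4:
  r_xx[-4] = x[4]*x[0] = 0
  r_xx[-3] = x[3]*x[0] + x[4]*x[1] = 1
  r_xx[-2] = x[2]*x[0] + x[3]*x[1] + x[4]*x[2] = 0
  r_xx[-1] = x[1]*x[0] + x[2]*x[1] + x[3]*x[2] + x[4]*x[3] = -9
  r_xx[0] = x[0]*x[0] + x[1]*x[1] + x[2]*x[2] + x[3]*x[3] + x[4]*x[4] = 20
  r_xx[1] = x[0]*x[1] + x[1]*x[2] + x[2]*x[3] + x[3]*x[4] = -9
  r_xx[2] = x[0]*x[2] + x[1]*x[3] + x[2]*x[4] = 0
  r_xx[3] = x[0]*x[3] + x[1]*x[4] = 1
  r_xx[4] = x[0]*x[4] = 0
r_xx = [0, 1, 0, -9, 20, -9, 0, 1, 0]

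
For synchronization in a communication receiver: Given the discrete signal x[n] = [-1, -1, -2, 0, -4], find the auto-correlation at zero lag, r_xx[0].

The auto-correlation at zero lag r_xx[0] equals the signal energy.
r_xx[0] = sum of x[n]^2 = (-1)^2 + (-1)^2 + (-2)^2 + 0^2 + (-4)^2
= 1 + 1 + 4 + 0 + 16 = 22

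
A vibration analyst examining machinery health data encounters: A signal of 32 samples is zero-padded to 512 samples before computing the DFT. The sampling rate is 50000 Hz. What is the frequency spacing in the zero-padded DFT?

Original DFT: N = 32, resolution = f_s/N = 50000/32 = 3125/2 Hz
Zero-padded DFT: N = 512, resolution = f_s/N = 50000/512 = 3125/32 Hz
Zero-padding interpolates the spectrum (finer frequency grid)
but does NOT improve the true spectral resolution (ability to resolve close frequencies).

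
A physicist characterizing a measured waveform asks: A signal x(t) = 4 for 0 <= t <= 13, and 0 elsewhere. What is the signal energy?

Energy = integral of |x(t)|^2 dt over the signal duration
= 4^2 * 13 = 16 * 13 = 208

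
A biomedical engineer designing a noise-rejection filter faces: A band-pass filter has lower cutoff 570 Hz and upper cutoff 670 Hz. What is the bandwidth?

Bandwidth = f_high - f_low
= 670 Hz - 570 Hz = 100 Hz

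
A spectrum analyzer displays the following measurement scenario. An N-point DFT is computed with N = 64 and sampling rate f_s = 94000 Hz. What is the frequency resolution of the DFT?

DFT frequency resolution = f_s / N
= 94000 / 64 = 5875/4 Hz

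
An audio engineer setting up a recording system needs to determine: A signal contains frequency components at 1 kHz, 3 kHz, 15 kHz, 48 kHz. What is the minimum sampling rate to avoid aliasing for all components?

The highest frequency component is f_max = 48 kHz.
Nyquist rate = 2 * f_max = 2 * 48 kHz = 96 kHz.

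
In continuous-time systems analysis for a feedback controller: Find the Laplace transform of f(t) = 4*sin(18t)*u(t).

Standard pair: sin(wt)*u(t) <-> w/(s^2+w^2)
With w = 18: L{4*sin(18t)*u(t)} = 72/(s^2+324)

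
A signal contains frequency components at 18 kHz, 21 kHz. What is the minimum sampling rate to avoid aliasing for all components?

The highest frequency component is f_max = 21 kHz.
Nyquist rate = 2 * f_max = 2 * 21 kHz = 42 kHz.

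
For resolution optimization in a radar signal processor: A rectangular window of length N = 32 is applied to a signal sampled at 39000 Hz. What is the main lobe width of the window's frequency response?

For a rectangular window of length N,
the main lobe width in frequency is 2*f_s/N.
= 2*39000/32 = 4875/2 Hz
This determines the minimum frequency separation for resolving two sinusoids.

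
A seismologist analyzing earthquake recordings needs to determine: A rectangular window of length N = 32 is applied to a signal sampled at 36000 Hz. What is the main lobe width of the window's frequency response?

For a rectangular window of length N,
the main lobe width in frequency is 2*f_s/N.
= 2*36000/32 = 2250 Hz
This determines the minimum frequency separation for resolving two sinusoids.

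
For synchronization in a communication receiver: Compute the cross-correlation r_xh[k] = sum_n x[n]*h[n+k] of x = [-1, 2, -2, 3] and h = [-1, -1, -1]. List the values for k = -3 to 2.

Both sequences indexed from 0 and zero outside their support.
Lags with overlap: k = -3 to 2.
  r_xh[-3] = x[3]*h[0] = -3
  r_xh[-2] = x[2]*h[0] + x[3]*h[1] = -1
  r_xh[-1] = x[1]*h[0] + x[2]*h[1] + x[3]*h[2] = -3
  r_xh[0] = x[0]*h[0] + x[1]*h[1] + x[2]*h[2] = 1
  r_xh[1] = x[0]*h[1] + x[1]*h[2] = -1
  r_xh[2] = x[0]*h[2] = 1
r_xh = [-3, -1, -3, 1, -1, 1] (for k = -3, ..., 2)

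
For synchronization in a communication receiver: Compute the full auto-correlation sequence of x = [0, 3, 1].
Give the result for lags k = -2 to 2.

r_xx[k] = sum_m x[m]*x[m+k], indexed from 0, for k = -2 to 2:
  r_xx[-2] = x[2]*x[0] = 0
  r_xx[-1] = x[1]*x[0] + x[2]*x[1] = 3
  r_xx[0] = x[0]*x[0] + x[1]*x[1] + x[2]*x[2] = 10
  r_xx[1] = x[0]*x[1] + x[1]*x[2] = 3
  r_xx[2] = x[0]*x[2] = 0
r_xx = [0, 3, 10, 3, 0]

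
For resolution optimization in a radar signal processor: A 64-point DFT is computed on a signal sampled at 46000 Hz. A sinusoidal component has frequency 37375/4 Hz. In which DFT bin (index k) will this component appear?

DFT frequency resolution = f_s/N = 46000/64 = 2875/4 Hz
Bin index k = f_signal / resolution = 37375/4 / 2875/4 = 13
The signal frequency 37375/4 Hz falls in DFT bin k = 13.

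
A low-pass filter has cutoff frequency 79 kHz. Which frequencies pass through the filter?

A low-pass filter passes all frequencies below the cutoff frequency 79 kHz and attenuates higher frequencies.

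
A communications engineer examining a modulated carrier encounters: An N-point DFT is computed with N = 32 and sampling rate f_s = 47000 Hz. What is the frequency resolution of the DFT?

DFT frequency resolution = f_s / N
= 47000 / 32 = 5875/4 Hz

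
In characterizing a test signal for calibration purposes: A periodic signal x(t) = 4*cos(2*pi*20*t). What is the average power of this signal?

Average power of A*cos(wt) is A^2/2.
P = 4^2 / 2 = 16/2 = 8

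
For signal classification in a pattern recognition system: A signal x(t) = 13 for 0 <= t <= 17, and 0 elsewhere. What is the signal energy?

Energy = integral of |x(t)|^2 dt over the signal duration
= 13^2 * 17 = 169 * 17 = 2873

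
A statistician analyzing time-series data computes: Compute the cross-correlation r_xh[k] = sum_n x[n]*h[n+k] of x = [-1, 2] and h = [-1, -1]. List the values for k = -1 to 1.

Both sequences indexed from 0 and zero outside their support.
Lags with overlap: k = -1 to 1.
  r_xh[-1] = x[1]*h[0] = -2
  r_xh[0] = x[0]*h[0] + x[1]*h[1] = -1
  r_xh[1] = x[0]*h[1] = 1
r_xh = [-2, -1, 1] (for k = -1, ..., 1)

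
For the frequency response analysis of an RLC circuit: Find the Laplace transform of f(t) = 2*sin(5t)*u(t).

Standard pair: sin(wt)*u(t) <-> w/(s^2+w^2)
With w = 5: L{2*sin(5t)*u(t)} = 10/(s^2+25)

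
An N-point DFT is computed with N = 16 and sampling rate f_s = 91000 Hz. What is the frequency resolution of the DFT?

DFT frequency resolution = f_s / N
= 91000 / 16 = 11375/2 Hz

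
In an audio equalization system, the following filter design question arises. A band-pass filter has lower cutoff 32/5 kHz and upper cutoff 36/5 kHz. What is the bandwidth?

Bandwidth = f_high - f_low
= 36/5 kHz - 32/5 kHz = 4/5 kHz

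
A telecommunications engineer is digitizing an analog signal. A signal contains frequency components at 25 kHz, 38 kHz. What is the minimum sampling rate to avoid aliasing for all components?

The highest frequency component is f_max = 38 kHz.
Nyquist rate = 2 * f_max = 2 * 38 kHz = 76 kHz.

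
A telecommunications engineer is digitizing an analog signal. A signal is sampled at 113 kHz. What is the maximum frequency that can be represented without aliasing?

The maximum frequency that can be represented without aliasing
is the Nyquist frequency: f_max = f_s / 2 = 113 kHz / 2 = 113/2 kHz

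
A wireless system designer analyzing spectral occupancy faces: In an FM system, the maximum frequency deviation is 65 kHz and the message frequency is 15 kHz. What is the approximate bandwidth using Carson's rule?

Carson's rule: BW = 2*(delta_f + f_m)
= 2*(65 + 15) kHz = 160 kHz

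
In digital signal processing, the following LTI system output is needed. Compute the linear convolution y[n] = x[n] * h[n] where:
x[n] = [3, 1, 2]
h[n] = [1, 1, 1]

y[n] = sum_k x[k]*h[n-k]. Output length = len(x) + len(h) - 1 = 3 + 3 - 1 = 5.
y[0] = 3*1 = 3
y[1] = 1*1 + 3*1 = 4
y[2] = 2*1 + 1*1 + 3*1 = 6
y[3] = 2*1 + 1*1 = 3
y[4] = 2*1 = 2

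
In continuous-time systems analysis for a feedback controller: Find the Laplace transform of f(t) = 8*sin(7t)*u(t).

Standard pair: sin(wt)*u(t) <-> w/(s^2+w^2)
With w = 7: L{8*sin(7t)*u(t)} = 56/(s^2+49)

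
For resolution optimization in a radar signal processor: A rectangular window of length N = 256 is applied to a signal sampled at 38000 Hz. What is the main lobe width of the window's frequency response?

For a rectangular window of length N,
the main lobe width in frequency is 2*f_s/N.
= 2*38000/256 = 2375/8 Hz
This determines the minimum frequency separation for resolving two sinusoids.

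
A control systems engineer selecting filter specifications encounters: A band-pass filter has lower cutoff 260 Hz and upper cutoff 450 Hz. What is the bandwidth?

Bandwidth = f_high - f_low
= 450 Hz - 260 Hz = 190 Hz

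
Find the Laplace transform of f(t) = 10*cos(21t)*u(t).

Standard pair: cos(wt)*u(t) <-> s/(s^2+w^2)
With w = 21: L{10*cos(21t)*u(t)} = 10s/(s^2+441)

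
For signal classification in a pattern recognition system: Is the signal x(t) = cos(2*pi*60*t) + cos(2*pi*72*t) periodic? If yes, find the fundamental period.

f1 = 60 Hz, f2 = 72 Hz
Period T1 = 1/60, T2 = 1/72
Ratio T1/T2 = 72/60, which is rational.
The signal is periodic with fundamental period T = 1/GCD(60,72) = 1/12 s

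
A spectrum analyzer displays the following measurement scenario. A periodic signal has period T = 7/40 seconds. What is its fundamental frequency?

The fundamental frequency is the reciprocal of the period.
f = 1/T = 1/(7/40) = 40/7 Hz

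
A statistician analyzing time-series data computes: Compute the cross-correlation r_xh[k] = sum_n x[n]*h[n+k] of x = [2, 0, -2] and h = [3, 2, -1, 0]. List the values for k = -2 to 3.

Both sequences indexed from 0 and zero outside their support.
Lags with overlap: k = -2 to 3.
  r_xh[-2] = x[2]*h[0] = -6
  r_xh[-1] = x[1]*h[0] + x[2]*h[1] = -4
  r_xh[0] = x[0]*h[0] + x[1]*h[1] + x[2]*h[2] = 8
  r_xh[1] = x[0]*h[1] + x[1]*h[2] + x[2]*h[3] = 4
  r_xh[2] = x[0]*h[2] + x[1]*h[3] = -2
  r_xh[3] = x[0]*h[3] = 0
r_xh = [-6, -4, 8, 4, -2, 0] (for k = -2, ..., 3)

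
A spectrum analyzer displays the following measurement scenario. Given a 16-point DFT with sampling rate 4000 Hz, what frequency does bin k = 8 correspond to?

The frequency of DFT bin k is: f_k = k * f_s / N
f_8 = 8 * 4000 / 16 = 2000 Hz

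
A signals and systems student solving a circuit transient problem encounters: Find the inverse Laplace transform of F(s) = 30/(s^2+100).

Standard pair: w/(s^2+w^2) <-> sin(wt)*u(t)
Recognize w^2 = 100, so w = 10; numerator 30 = 3*10.
f(t) = 3*sin(10t)*u(t)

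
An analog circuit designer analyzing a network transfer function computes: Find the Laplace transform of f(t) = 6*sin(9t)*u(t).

Standard pair: sin(wt)*u(t) <-> w/(s^2+w^2)
With w = 9: L{6*sin(9t)*u(t)} = 54/(s^2+81)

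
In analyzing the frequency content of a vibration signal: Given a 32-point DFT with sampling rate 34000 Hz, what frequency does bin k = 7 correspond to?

The frequency of DFT bin k is: f_k = k * f_s / N
f_7 = 7 * 34000 / 32 = 14875/2 Hz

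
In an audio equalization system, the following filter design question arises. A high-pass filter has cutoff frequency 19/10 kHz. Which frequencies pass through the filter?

A high-pass filter passes all frequencies above the cutoff frequency 19/10 kHz and attenuates lower frequencies.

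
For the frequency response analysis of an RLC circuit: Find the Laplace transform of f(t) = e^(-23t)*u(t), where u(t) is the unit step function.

Standard Laplace transform pair:
e^(-at)*u(t) <-> 1/(s+a)
With a = 23: L{e^(-23t)*u(t)} = 1/(s+23), ROC: Re(s) > -23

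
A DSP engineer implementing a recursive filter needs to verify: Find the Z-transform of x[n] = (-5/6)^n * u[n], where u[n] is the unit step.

The Z-transform of a^n * u[n] is z/(z-a) for |z| > |a|.
Here a = -5/6, so X(z) = z/(z - (-5/6)) = 6z/(6z + 5)
ROC: |z| > 5/6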